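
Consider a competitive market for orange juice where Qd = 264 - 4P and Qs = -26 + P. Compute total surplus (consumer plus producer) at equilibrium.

Total surplus = 640

Equilibrium: 264 - 4P = -26 + P gives P* = 58, Q* = 32.
Demand choke price: P = 66; supply starts at P = 26.
CS = ½(66 − 58)(32) = 128; PS = ½(58 − 26)(32) = 512.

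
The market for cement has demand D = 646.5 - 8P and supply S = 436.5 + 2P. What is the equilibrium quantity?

Set D = S: 646.5 - 8P = 436.5 + 2P.
210 = 10P, so P* = 21.
Q* = 646.5 − 8(21) = 478.5.

Q* = 478.5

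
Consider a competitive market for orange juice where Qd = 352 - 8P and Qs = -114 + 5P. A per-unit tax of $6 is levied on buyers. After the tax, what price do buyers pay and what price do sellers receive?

Buyers pay 496/13, sellers receive 418/13

Pre-tax equilibrium: P* = 466/13, Q* = 848/13.
Tax on buyers shifts demand to Qd = 352 − 8(P + 6) = 304 - 8P.
304 - 8P = -114 + 5P gives seller price Ps = 418/13; buyers pay Pb = 418/13 + 6 = 496/13.
New quantity: Q = 352 − 8(496/13) = 608/13.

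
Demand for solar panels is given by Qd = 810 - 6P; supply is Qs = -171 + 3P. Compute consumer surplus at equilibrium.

Equilibrium: 810 - 6P = -171 + 3P gives P* = 109, Q* = 156.
Demand choke price (Qd = 0): P = 135.
CS = ½(135 − 109)(156) = 2028.

Consumer surplus = 2028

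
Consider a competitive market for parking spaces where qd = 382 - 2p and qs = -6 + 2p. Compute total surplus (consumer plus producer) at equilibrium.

Total surplus = 17672

Equilibrium: 382 - 2p = -6 + 2p gives p* = 97, q* = 188.
Demand choke price: p = 191; supply starts at p = 3.
CS = ½(191 − 97)(188) = 8836; PS = ½(97 − 3)(188) = 8836.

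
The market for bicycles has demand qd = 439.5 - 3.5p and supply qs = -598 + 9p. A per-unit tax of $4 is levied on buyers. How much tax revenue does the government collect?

Pre-tax equilibrium: p* = 83, q* = 149.
Tax on buyers shifts demand to qd = 439.5 − 3.5(p + 4) = 425.5 - 3.5p.
425.5 - 3.5p = -598 + 9p gives seller price ps = 81.88; buyers pay pb = 81.88 + 4 = 85.88.
New quantity: q = 439.5 − 3.5(85.88) = 138.92.
Revenue = 4 × 138.92 = 555.68.

Tax revenue = 555.68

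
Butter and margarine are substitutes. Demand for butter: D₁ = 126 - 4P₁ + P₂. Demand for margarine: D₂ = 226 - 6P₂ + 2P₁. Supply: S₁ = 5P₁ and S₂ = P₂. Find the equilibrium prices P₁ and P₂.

P₁ = 1108/61, P₂ = 2286/61

Market 1: 126 - 4P₁ + P₂ = 5P₁ → 9P₁ - P₂ = 126.
Market 2: 7P₂ - 2P₁ = 226.
Eliminating P₂: 7×(1) + 1×(2) gives 61P₁ = 1108, so P₁ = 1108/61.
Back-substitute into (2): P₂ = (226 + 2×1108/61) / 7 = 2286/61.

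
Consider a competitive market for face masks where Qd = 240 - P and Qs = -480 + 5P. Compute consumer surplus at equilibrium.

Consumer surplus = 7200

Equilibrium: 240 - P = -480 + 5P gives P* = 120, Q* = 120.
Demand choke price (Qd = 0): P = 240.
CS = ½(240 − 120)(120) = 7200.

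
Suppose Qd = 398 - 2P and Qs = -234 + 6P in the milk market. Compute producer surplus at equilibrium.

Equilibrium: 398 - 2P = -234 + 6P gives P* = 79, Q* = 240.
Supply starts at P = 39 (where Qs = 0).
PS = ½(79 − 39)(240) = 4800.

Producer surplus = 4800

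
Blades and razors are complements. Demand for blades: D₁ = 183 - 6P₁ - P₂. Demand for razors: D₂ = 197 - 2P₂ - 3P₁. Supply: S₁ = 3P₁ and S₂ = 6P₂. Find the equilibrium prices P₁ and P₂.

P₁ = 1267/69, P₂ = 408/23

Market 1: 183 - 6P₁ - P₂ = 3P₁ → 9P₁ + P₂ = 183.
Market 2: 8P₂ + 3P₁ = 197.
Eliminating P₂: 8×(1) − 1×(2) gives 69P₁ = 1267, so P₁ = 1267/69.
Back-substitute into (2): P₂ = (197 − 3×1267/69) / 8 = 408/23.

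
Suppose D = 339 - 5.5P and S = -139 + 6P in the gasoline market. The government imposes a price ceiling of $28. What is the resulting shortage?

Equilibrium price would be P* = 956/23, so the ceiling at 28 binds.
At P = 28: D = 339 − 5.5(28) = 185, S = -139 + 6(28) = 29.
Shortage = 185 − 29 = 156.

Shortage = 156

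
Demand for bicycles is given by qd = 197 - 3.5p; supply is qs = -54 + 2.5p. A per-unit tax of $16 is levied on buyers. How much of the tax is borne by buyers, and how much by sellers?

Pre-tax equilibrium: p* = 251/6, q* = 607/12.
Tax on buyers shifts demand to qd = 197 − 3.5(p + 16) = 141 - 3.5p.
141 - 3.5p = -54 + 2.5p gives seller price ps = 32.5; buyers pay pb = 32.5 + 16 = 48.5.
New quantity: q = 197 − 3.5(48.5) = 27.25.
Buyer burden = 48.5 − 251/6 = 20/3; seller burden = 251/6 − 32.5 = 28/3.

Buyers bear 20/3, sellers bear 28/3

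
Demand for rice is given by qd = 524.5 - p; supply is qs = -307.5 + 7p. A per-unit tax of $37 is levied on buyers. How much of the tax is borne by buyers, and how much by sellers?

Pre-tax equilibrium: p* = 104, q* = 420.5.
Tax on buyers shifts demand to qd = 524.5 − 1(p + 37) = 487.5 - p.
487.5 - p = -307.5 + 7p gives seller price ps = 99.375; buyers pay pb = 99.375 + 37 = 136.375.
New quantity: q = 524.5 − 1(136.375) = 388.125.
Buyer burden = 136.375 − 104 = 32.375; seller burden = 104 − 99.375 = 4.625.

Buyers bear $32.375, sellers bear $4.625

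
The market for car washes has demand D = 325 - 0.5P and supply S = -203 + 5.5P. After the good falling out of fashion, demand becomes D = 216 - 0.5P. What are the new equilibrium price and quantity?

P' = 419/6, Q' = 2173/12

Original equilibrium: P* = 88, Q* = 281.
New equilibrium: 216 - 0.5P = -203 + 5.5P, so 419 = 6P and P' = 419/6; Q' = 216 − 0.5(419/6) = 2173/12.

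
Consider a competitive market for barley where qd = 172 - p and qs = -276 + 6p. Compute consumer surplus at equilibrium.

Consumer surplus = 5832

Equilibrium: 172 - p = -276 + 6p gives p* = 64, q* = 108.
Demand choke price (qd = 0): p = 172.
CS = ½(172 − 64)(108) = 5832.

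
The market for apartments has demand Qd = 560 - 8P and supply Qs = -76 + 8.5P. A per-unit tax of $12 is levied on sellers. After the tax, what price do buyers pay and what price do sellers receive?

Pre-tax equilibrium: P* = 424/11, Q* = 2768/11.
Tax on sellers shifts supply to Qs = -76 + 8.5(P − 12) = -178 + 8.5P.
560 - 8P = -178 + 8.5P gives buyer price Pb = 492/11; sellers receive Ps = 492/11 − 12 = 360/11.
New quantity: Q = 560 − 8(492/11) = 2224/11.

Buyers pay 492/11, sellers receive 360/11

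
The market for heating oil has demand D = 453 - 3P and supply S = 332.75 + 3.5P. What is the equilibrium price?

Set D = S: 453 - 3P = 332.75 + 3.5P.
120.25 = 6.5P, so P* = 18.5.
Q* = 453 − 3(18.5) = 397.5.

P* = 18.5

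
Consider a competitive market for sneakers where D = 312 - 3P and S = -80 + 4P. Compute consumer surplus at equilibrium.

Equilibrium: 312 - 3P = -80 + 4P gives P* = 56, Q* = 144.
Demand choke price (D = 0): P = 104.
CS = ½(104 − 56)(144) = 3456.

Consumer surplus = 3456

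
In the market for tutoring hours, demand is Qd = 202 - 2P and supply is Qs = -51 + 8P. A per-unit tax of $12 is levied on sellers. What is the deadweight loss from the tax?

Pre-tax equilibrium: P* = 25.3, Q* = 151.4.
Tax on sellers shifts supply to Qs = -51 + 8(P − 12) = -147 + 8P.
202 - 2P = -147 + 8P gives buyer price Pb = 34.9; sellers receive Ps = 34.9 − 12 = 22.9.
New quantity: Q = 202 − 2(34.9) = 132.2.
DWL = ½ × 12 × (151.4 − 132.2) = 115.2.

Deadweight loss = 115.2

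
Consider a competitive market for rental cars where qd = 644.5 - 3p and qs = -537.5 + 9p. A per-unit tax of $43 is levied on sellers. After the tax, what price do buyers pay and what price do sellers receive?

Buyers pay $130.75, sellers receive $87.75

Pre-tax equilibrium: p* = 98.5, q* = 349.
Tax on sellers shifts supply to qs = -537.5 + 9(p − 43) = -924.5 + 9p.
644.5 - 3p = -924.5 + 9p gives buyer price pb = 130.75; sellers receive ps = 130.75 − 43 = 87.75.
New quantity: q = 644.5 − 3(130.75) = 252.25.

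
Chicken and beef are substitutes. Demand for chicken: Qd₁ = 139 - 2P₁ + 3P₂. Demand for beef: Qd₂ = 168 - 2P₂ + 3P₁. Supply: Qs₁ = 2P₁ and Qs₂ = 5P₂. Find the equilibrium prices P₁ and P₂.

Market 1: 139 - 2P₁ + 3P₂ = 2P₁ → 4P₁ - 3P₂ = 139.
Market 2: 7P₂ - 3P₁ = 168.
Eliminating P₂: 7×(1) + 3×(2) gives 19P₁ = 1477, so P₁ = 1477/19.
Back-substitute into (2): P₂ = (168 + 3×1477/19) / 7 = 1089/19.

P₁ = 1477/19, P₂ = 1089/19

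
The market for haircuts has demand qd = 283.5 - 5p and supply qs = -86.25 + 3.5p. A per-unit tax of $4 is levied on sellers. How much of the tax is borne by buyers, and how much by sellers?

Pre-tax equilibrium: p* = 43.5, q* = 66.
Tax on sellers shifts supply to qs = -86.25 + 3.5(p − 4) = -100.25 + 3.5p.
283.5 - 5p = -100.25 + 3.5p gives buyer price pb = 1535/34; sellers receive ps = 1535/34 − 4 = 1399/34.
New quantity: q = 283.5 − 5(1535/34) = 982/17.
Buyer burden = 1535/34 − 43.5 = 28/17; seller burden = 43.5 − 1399/34 = 40/17.

Buyers bear 28/17, sellers bear 40/17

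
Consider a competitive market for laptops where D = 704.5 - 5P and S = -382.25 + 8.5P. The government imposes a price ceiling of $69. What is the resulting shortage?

Shortage = 155.25

Equilibrium price would be P* = 80.5, so the ceiling at 69 binds.
At P = 69: D = 704.5 − 5(69) = 359.5, S = -382.25 + 8.5(69) = 204.25.
Shortage = 359.5 − 204.25 = 155.25.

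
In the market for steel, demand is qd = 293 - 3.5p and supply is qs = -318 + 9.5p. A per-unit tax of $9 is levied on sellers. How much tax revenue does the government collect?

Tax revenue = 49365/52

Pre-tax equilibrium: p* = 47, q* = 128.5.
Tax on sellers shifts supply to qs = -318 + 9.5(p − 9) = -403.5 + 9.5p.
293 - 3.5p = -403.5 + 9.5p gives buyer price pb = 1393/26; sellers receive ps = 1393/26 − 9 = 1159/26.
New quantity: q = 293 − 3.5(1393/26) = 5485/52.
Revenue = 9 × 5485/52 = 49365/52.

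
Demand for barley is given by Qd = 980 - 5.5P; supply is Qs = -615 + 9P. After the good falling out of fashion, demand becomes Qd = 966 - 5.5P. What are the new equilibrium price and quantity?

P' = 3162/29, Q' = 10623/29

Original equilibrium: P* = 110, Q* = 375.
New equilibrium: 966 - 5.5P = -615 + 9P, so 1581 = 14.5P and P' = 3162/29; Q' = 966 − 5.5(3162/29) = 10623/29.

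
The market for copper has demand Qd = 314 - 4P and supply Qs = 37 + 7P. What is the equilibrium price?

Set Qd = Qs: 314 - 4P = 37 + 7P.
277 = 11P, so P* = 277/11.
Q* = 314 − 4(277/11) = 2346/11.

P* = 277/11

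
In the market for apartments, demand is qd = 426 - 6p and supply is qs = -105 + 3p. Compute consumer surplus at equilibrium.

Equilibrium: 426 - 6p = -105 + 3p gives p* = 59, q* = 72.
Demand choke price (qd = 0): p = 71.
CS = ½(71 − 59)(72) = 432.

Consumer surplus = 432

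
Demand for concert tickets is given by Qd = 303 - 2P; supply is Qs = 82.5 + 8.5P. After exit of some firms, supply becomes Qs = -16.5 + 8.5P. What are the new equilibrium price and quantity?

P' = 213/7, Q' = 1695/7

Original equilibrium: P* = 21, Q* = 261.
New equilibrium: 303 - 2P = -16.5 + 8.5P, so 319.5 = 10.5P and P' = 213/7; Q' = 303 − 2(213/7) = 1695/7.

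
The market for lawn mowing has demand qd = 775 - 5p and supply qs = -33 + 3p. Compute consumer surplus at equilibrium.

Equilibrium: 775 - 5p = -33 + 3p gives p* = 101, q* = 270.
Demand choke price (qd = 0): p = 155.
CS = ½(155 − 101)(270) = 7290.

Consumer surplus = 7290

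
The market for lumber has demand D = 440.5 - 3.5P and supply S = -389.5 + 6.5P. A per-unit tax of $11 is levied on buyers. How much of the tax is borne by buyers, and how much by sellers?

Buyers bear $7.15, sellers bear $3.85

Pre-tax equilibrium: P* = 83, Q* = 150.
Tax on buyers shifts demand to D = 440.5 − 3.5(P + 11) = 402 - 3.5P.
402 - 3.5P = -389.5 + 6.5P gives seller price Ps = 79.15; buyers pay Pb = 79.15 + 11 = 90.15.
New quantity: Q = 440.5 − 3.5(90.15) = 124.975.
Buyer burden = 90.15 − 83 = 7.15; seller burden = 83 − 79.15 = 3.85.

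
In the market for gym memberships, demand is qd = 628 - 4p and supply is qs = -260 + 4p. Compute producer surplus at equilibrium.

Producer surplus = 4232

Equilibrium: 628 - 4p = -260 + 4p gives p* = 111, q* = 184.
Supply starts at p = 65 (where qs = 0).
PS = ½(111 − 65)(184) = 4232.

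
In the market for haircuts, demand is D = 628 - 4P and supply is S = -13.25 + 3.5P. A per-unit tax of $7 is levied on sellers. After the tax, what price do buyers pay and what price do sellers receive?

Buyers pay 2663/30, sellers receive 2453/30

Pre-tax equilibrium: P* = 85.5, Q* = 286.
Tax on sellers shifts supply to S = -13.25 + 3.5(P − 7) = -37.75 + 3.5P.
628 - 4P = -37.75 + 3.5P gives buyer price Pb = 2663/30; sellers receive Ps = 2663/30 − 7 = 2453/30.
New quantity: Q = 628 − 4(2663/30) = 4094/15.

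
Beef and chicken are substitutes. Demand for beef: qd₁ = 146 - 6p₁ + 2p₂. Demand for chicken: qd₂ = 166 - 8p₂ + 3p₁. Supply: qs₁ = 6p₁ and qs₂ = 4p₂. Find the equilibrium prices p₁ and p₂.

p₁ = 1042/69, p₂ = 405/23

Market 1: 146 - 6p₁ + 2p₂ = 6p₁ → 12p₁ - 2p₂ = 146.
Market 2: 12p₂ - 3p₁ = 166.
Eliminating p₂: 12×(1) + 2×(2) gives 138p₁ = 2084, so p₁ = 1042/69.
Back-substitute into (2): p₂ = (166 + 3×1042/69) / 12 = 405/23.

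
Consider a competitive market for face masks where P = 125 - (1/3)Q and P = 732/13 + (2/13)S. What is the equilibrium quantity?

Q* = 141

Set the two price expressions equal: 125 - (1/3)Q = 732/13 + (2/13)Q.
893/13 = (19/39)Q, so Q* = 141.
P* = 125 − (1/3)(141) = 78.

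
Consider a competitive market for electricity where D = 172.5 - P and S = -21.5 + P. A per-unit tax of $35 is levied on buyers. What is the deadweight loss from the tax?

Pre-tax equilibrium: P* = 97, Q* = 75.5.
Tax on buyers shifts demand to D = 172.5 − 1(P + 35) = 137.5 - P.
137.5 - P = -21.5 + P gives seller price Ps = 79.5; buyers pay Pb = 79.5 + 35 = 114.5.
New quantity: Q = 172.5 − 1(114.5) = 58.
DWL = ½ × 35 × (75.5 − 58) = 306.25.

Deadweight loss = 306.25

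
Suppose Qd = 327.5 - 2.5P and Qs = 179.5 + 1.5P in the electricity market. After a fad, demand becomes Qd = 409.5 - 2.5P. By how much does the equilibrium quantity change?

ΔQ = 30.75

Original equilibrium: P* = 37, Q* = 235.
New equilibrium: 409.5 - 2.5P = 179.5 + 1.5P, so 230 = 4P and P' = 57.5; Q' = 409.5 − 2.5(57.5) = 265.75.
Change in quantity: 265.75 − 235 = 30.75.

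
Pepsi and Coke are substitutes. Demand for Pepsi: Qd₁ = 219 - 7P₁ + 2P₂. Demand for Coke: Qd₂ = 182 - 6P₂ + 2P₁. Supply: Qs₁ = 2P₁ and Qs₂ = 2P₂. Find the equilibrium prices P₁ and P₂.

P₁ = 529/17, P₂ = 519/17

Market 1: 219 - 7P₁ + 2P₂ = 2P₁ → 9P₁ - 2P₂ = 219.
Market 2: 8P₂ - 2P₁ = 182.
Eliminating P₂: 8×(1) + 2×(2) gives 68P₁ = 2116, so P₁ = 529/17.
Back-substitute into (2): P₂ = (182 + 2×529/17) / 8 = 519/17.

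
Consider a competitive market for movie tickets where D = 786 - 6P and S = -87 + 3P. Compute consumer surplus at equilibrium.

Equilibrium: 786 - 6P = -87 + 3P gives P* = 97, Q* = 204.
Demand choke price (D = 0): P = 131.
CS = ½(131 − 97)(204) = 3468.

Consumer surplus = 3468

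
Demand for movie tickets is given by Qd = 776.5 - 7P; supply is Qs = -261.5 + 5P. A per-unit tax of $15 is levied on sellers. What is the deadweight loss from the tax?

Deadweight loss = 328.125

Pre-tax equilibrium: P* = 86.5, Q* = 171.
Tax on sellers shifts supply to Qs = -261.5 + 5(P − 15) = -336.5 + 5P.
776.5 - 7P = -336.5 + 5P gives buyer price Pb = 92.75; sellers receive Ps = 92.75 − 15 = 77.75.
New quantity: Q = 776.5 − 7(92.75) = 127.25.
DWL = ½ × 15 × (171 − 127.25) = 328.125.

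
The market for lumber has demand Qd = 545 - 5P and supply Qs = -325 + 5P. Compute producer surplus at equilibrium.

Equilibrium: 545 - 5P = -325 + 5P gives P* = 87, Q* = 110.
Supply starts at P = 65 (where Qs = 0).
PS = ½(87 − 65)(110) = 1210.

Producer surplus = 1210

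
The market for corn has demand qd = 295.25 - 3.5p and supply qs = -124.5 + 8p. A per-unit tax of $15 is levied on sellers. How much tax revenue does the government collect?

Pre-tax equilibrium: p* = 36.5, q* = 167.5.
Tax on sellers shifts supply to qs = -124.5 + 8(p − 15) = -244.5 + 8p.
295.25 - 3.5p = -244.5 + 8p gives buyer price pb = 2159/46; sellers receive ps = 2159/46 − 15 = 1469/46.
New quantity: q = 295.25 − 3.5(2159/46) = 6025/46.
Revenue = 15 × 6025/46 = 90375/46.

Tax revenue = 90375/46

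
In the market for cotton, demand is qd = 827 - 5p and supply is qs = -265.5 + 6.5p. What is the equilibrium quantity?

Set qd = qs: 827 - 5p = -265.5 + 6.5p.
1092.5 = 11.5p, so p* = 95.
q* = 827 − 5(95) = 352.

q* = 352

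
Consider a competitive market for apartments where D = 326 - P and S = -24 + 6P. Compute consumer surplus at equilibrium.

Equilibrium: 326 - P = -24 + 6P gives P* = 50, Q* = 276.
Demand choke price (D = 0): P = 326.
CS = ½(326 − 50)(276) = 38088.

Consumer surplus = 38088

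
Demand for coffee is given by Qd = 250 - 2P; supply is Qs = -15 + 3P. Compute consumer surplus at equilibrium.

Consumer surplus = 5184

Equilibrium: 250 - 2P = -15 + 3P gives P* = 53, Q* = 144.
Demand choke price (Qd = 0): P = 125.
CS = ½(125 − 53)(144) = 5184.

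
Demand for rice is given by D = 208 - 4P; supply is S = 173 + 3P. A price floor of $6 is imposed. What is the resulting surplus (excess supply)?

Equilibrium price would be P* = 5, so the floor at 6 binds.
At P = 6: D = 184, S = 191.
Surplus = 191 − 184 = 7.

Surplus = 7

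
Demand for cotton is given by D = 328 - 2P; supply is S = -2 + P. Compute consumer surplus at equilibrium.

Consumer surplus = 2916

Equilibrium: 328 - 2P = -2 + P gives P* = 110, Q* = 108.
Demand choke price (D = 0): P = 164.
CS = ½(164 − 110)(108) = 2916.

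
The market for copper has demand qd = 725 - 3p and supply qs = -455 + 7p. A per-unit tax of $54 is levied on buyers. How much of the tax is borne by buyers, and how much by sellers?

Buyers bear $37.8, sellers bear $16.2

Pre-tax equilibrium: p* = 118, q* = 371.
Tax on buyers shifts demand to qd = 725 − 3(p + 54) = 563 - 3p.
563 - 3p = -455 + 7p gives seller price ps = 101.8; buyers pay pb = 101.8 + 54 = 155.8.
New quantity: q = 725 − 3(155.8) = 257.6.
Buyer burden = 155.8 − 118 = 37.8; seller burden = 118 − 101.8 = 16.2.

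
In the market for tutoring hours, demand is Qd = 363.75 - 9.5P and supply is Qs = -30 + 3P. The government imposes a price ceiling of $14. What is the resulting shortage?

Shortage = 218.75

Equilibrium price would be P* = 31.5, so the ceiling at 14 binds.
At P = 14: Qd = 363.75 − 9.5(14) = 230.75, Qs = -30 + 3(14) = 12.
Shortage = 230.75 − 12 = 218.75.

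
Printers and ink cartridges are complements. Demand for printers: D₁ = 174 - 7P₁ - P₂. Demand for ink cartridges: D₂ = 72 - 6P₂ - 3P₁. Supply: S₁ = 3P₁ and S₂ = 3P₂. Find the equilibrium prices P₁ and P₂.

P₁ = 498/29, P₂ = 66/29

Market 1: 174 - 7P₁ - P₂ = 3P₁ → 10P₁ + P₂ = 174.
Market 2: 9P₂ + 3P₁ = 72.
Eliminating P₂: 9×(1) − 1×(2) gives 87P₁ = 1494, so P₁ = 498/29.
Back-substitute into (2): P₂ = (72 − 3×498/29) / 9 = 66/29.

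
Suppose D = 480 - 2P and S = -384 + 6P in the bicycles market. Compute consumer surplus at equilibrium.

Equilibrium: 480 - 2P = -384 + 6P gives P* = 108, Q* = 264.
Demand choke price (D = 0): P = 240.
CS = ½(240 − 108)(264) = 17424.

Consumer surplus = 17424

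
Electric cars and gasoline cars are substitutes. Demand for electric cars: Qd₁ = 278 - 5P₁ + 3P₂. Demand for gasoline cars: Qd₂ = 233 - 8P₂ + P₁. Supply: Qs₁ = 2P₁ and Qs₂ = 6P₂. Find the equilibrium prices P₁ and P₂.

Market 1: 278 - 5P₁ + 3P₂ = 2P₁ → 7P₁ - 3P₂ = 278.
Market 2: 14P₂ - P₁ = 233.
Eliminating P₂: 14×(1) + 3×(2) gives 95P₁ = 4591, so P₁ = 4591/95.
Back-substitute into (2): P₂ = (233 + 1×4591/95) / 14 = 1909/95.

P₁ = 4591/95, P₂ = 1909/95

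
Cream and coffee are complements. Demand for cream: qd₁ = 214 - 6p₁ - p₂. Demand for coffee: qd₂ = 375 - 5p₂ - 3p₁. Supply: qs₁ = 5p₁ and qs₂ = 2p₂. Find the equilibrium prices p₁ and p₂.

Market 1: 214 - 6p₁ - p₂ = 5p₁ → 11p₁ + p₂ = 214.
Market 2: 7p₂ + 3p₁ = 375.
Eliminating p₂: 7×(1) − 1×(2) gives 74p₁ = 1123, so p₁ = 1123/74.
Back-substitute into (2): p₂ = (375 − 3×1123/74) / 7 = 3483/74.

p₁ = 1123/74, p₂ = 3483/74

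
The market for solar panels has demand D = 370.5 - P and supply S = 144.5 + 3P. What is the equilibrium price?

P* = 56.5

Set D = S: 370.5 - P = 144.5 + 3P.
226 = 4P, so P* = 56.5.
Q* = 370.5 − 1(56.5) = 314.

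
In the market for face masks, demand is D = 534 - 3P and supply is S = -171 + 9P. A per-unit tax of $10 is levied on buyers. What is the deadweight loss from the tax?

Deadweight loss = 112.5

Pre-tax equilibrium: P* = 58.75, Q* = 357.75.
Tax on buyers shifts demand to D = 534 − 3(P + 10) = 504 - 3P.
504 - 3P = -171 + 9P gives seller price Ps = 56.25; buyers pay Pb = 56.25 + 10 = 66.25.
New quantity: Q = 534 − 3(66.25) = 335.25.
DWL = ½ × 10 × (357.75 − 335.25) = 112.5.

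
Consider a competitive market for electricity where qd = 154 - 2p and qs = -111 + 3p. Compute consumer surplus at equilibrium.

Consumer surplus = 576

Equilibrium: 154 - 2p = -111 + 3p gives p* = 53, q* = 48.
Demand choke price (qd = 0): p = 77.
CS = ½(77 − 53)(48) = 576.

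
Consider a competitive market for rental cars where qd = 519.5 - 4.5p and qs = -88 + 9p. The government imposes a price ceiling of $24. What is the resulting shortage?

Equilibrium price would be p* = 45, so the ceiling at 24 binds.
At p = 24: qd = 519.5 − 4.5(24) = 411.5, qs = -88 + 9(24) = 128.
Shortage = 411.5 − 128 = 283.5.

Shortage = 283.5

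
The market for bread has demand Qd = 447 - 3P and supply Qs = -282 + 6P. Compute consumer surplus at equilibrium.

Equilibrium: 447 - 3P = -282 + 6P gives P* = 81, Q* = 204.
Demand choke price (Qd = 0): P = 149.
CS = ½(149 − 81)(204) = 6936.

Consumer surplus = 6936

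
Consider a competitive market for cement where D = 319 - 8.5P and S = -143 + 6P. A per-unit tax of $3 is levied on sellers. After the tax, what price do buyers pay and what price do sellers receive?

Pre-tax equilibrium: P* = 924/29, Q* = 1397/29.
Tax on sellers shifts supply to S = -143 + 6(P − 3) = -161 + 6P.
319 - 8.5P = -161 + 6P gives buyer price Pb = 960/29; sellers receive Ps = 960/29 − 3 = 873/29.
New quantity: Q = 319 − 8.5(960/29) = 1091/29.

Buyers pay 960/29, sellers receive 873/29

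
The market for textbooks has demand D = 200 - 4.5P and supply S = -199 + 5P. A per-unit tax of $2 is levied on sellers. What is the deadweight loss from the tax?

Deadweight loss = 90/19

Pre-tax equilibrium: P* = 42, Q* = 11.
Tax on sellers shifts supply to S = -199 + 5(P − 2) = -209 + 5P.
200 - 4.5P = -209 + 5P gives buyer price Pb = 818/19; sellers receive Ps = 818/19 − 2 = 780/19.
New quantity: Q = 200 − 4.5(818/19) = 119/19.
DWL = ½ × 2 × (11 − 119/19) = 90/19.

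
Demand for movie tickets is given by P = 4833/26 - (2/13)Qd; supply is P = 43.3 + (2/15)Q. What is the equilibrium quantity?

Q* = 496.5

Set the two price expressions equal: 4833/26 - (2/13)Q = 43.3 + (2/15)Q.
9268/65 = (56/195)Q, so Q* = 496.5.
P* = 4833/26 − (2/13)(496.5) = 109.5.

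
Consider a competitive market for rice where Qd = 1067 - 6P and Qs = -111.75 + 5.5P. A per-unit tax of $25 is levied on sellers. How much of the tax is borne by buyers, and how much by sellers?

Buyers bear 275/23, sellers bear 300/23

Pre-tax equilibrium: P* = 102.5, Q* = 452.
Tax on sellers shifts supply to Qs = -111.75 + 5.5(P − 25) = -249.25 + 5.5P.
1067 - 6P = -249.25 + 5.5P gives buyer price Pb = 5265/46; sellers receive Ps = 5265/46 − 25 = 4115/46.
New quantity: Q = 1067 − 6(5265/46) = 8746/23.
Buyer burden = 5265/46 − 102.5 = 275/23; seller burden = 102.5 − 4115/46 = 300/23.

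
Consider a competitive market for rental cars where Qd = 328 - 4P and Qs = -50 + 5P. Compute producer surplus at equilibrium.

Equilibrium: 328 - 4P = -50 + 5P gives P* = 42, Q* = 160.
Supply starts at P = 10 (where Qs = 0).
PS = ½(42 − 10)(160) = 2560.

Producer surplus = 2560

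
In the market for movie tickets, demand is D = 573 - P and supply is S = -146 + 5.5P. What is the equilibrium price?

Set D = S: 573 - P = -146 + 5.5P.
719 = 6.5P, so P* = 1438/13.
Q* = 573 − 1(1438/13) = 6011/13.

P* = 1438/13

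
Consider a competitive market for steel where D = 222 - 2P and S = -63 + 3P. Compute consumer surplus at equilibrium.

Consumer surplus = 2916

Equilibrium: 222 - 2P = -63 + 3P gives P* = 57, Q* = 108.
Demand choke price (D = 0): P = 111.
CS = ½(111 − 57)(108) = 2916.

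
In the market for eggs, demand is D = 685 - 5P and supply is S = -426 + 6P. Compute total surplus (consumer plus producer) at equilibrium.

Equilibrium: 685 - 5P = -426 + 6P gives P* = 101, Q* = 180.
Demand choke price: P = 137; supply starts at P = 71.
CS = ½(137 − 101)(180) = 3240; PS = ½(101 − 71)(180) = 2700.

Total surplus = 5940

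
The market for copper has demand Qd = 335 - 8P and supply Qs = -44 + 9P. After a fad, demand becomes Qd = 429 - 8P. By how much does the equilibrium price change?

Original equilibrium: P* = 379/17, Q* = 2663/17.
New equilibrium: 429 - 8P = -44 + 9P, so 473 = 17P and P' = 473/17; Q' = 429 − 8(473/17) = 3509/17.
Change in price: 473/17 − 379/17 = 94/17.

ΔP = 94/17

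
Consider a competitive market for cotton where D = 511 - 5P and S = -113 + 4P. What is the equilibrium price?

P* = 208/3

Set D = S: 511 - 5P = -113 + 4P.
624 = 9P, so P* = 208/3.
Q* = 511 − 5(208/3) = 493/3.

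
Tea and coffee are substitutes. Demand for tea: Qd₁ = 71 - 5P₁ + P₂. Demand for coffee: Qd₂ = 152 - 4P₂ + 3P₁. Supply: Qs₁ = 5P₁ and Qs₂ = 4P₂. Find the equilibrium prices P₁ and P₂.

Market 1: 71 - 5P₁ + P₂ = 5P₁ → 10P₁ - P₂ = 71.
Market 2: 8P₂ - 3P₁ = 152.
Eliminating P₂: 8×(1) + 1×(2) gives 77P₁ = 720, so P₁ = 720/77.
Back-substitute into (2): P₂ = (152 + 3×720/77) / 8 = 1733/77.

P₁ = 720/77, P₂ = 1733/77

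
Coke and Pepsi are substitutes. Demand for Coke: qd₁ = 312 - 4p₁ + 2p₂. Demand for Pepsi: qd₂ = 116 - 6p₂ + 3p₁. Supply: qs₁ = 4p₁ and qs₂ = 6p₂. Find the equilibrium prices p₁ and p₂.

p₁ = 1988/45, p₂ = 932/45

Market 1: 312 - 4p₁ + 2p₂ = 4p₁ → 8p₁ - 2p₂ = 312.
Market 2: 12p₂ - 3p₁ = 116.
Eliminating p₂: 12×(1) + 2×(2) gives 90p₁ = 3976, so p₁ = 1988/45.
Back-substitute into (2): p₂ = (116 + 3×1988/45) / 12 = 932/45.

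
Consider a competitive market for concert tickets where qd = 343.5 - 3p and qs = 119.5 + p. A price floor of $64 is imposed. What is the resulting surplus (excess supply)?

Surplus = 32

Equilibrium price would be p* = 56, so the floor at 64 binds.
At p = 64: qd = 151.5, qs = 183.5.
Surplus = 183.5 − 151.5 = 32.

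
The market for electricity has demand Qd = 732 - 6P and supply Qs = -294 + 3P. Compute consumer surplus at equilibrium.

Equilibrium: 732 - 6P = -294 + 3P gives P* = 114, Q* = 48.
Demand choke price (Qd = 0): P = 122.
CS = ½(122 − 114)(48) = 192.

Consumer surplus = 192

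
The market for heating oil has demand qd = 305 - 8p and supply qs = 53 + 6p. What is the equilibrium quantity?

Set qd = qs: 305 - 8p = 53 + 6p.
252 = 14p, so p* = 18.
q* = 305 − 8(18) = 161.

q* = 161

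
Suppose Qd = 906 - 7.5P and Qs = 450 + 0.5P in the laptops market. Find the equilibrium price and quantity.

P* = 57, Q* = 478.5

Set Qd = Qs: 906 - 7.5P = 450 + 0.5P.
456 = 8P, so P* = 57.
Q* = 906 − 7.5(57) = 478.5.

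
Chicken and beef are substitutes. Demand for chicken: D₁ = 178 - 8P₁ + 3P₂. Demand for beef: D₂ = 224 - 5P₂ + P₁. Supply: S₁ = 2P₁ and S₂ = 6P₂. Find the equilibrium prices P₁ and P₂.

Market 1: 178 - 8P₁ + 3P₂ = 2P₁ → 10P₁ - 3P₂ = 178.
Market 2: 11P₂ - P₁ = 224.
Eliminating P₂: 11×(1) + 3×(2) gives 107P₁ = 2630, so P₁ = 2630/107.
Back-substitute into (2): P₂ = (224 + 1×2630/107) / 11 = 2418/107.

P₁ = 2630/107, P₂ = 2418/107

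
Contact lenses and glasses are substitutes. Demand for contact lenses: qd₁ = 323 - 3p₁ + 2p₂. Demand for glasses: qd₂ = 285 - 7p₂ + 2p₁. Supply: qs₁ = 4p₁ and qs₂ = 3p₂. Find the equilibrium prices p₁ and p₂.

Market 1: 323 - 3p₁ + 2p₂ = 4p₁ → 7p₁ - 2p₂ = 323.
Market 2: 10p₂ - 2p₁ = 285.
Eliminating p₂: 10×(1) + 2×(2) gives 66p₁ = 3800, so p₁ = 1900/33.
Back-substitute into (2): p₂ = (285 + 2×1900/33) / 10 = 2641/66.

p₁ = 1900/33, p₂ = 2641/66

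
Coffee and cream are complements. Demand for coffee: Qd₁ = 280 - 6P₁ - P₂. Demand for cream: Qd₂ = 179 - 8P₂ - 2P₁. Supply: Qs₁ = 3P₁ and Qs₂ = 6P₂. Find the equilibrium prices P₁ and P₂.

P₁ = 3741/124, P₂ = 1051/124

Market 1: 280 - 6P₁ - P₂ = 3P₁ → 9P₁ + P₂ = 280.
Market 2: 14P₂ + 2P₁ = 179.
Eliminating P₂: 14×(1) − 1×(2) gives 124P₁ = 3741, so P₁ = 3741/124.
Back-substitute into (2): P₂ = (179 − 2×3741/124) / 14 = 1051/124.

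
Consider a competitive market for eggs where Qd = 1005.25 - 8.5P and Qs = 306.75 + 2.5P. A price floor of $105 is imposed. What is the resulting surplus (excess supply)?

Surplus = 456.5

Equilibrium price would be P* = 63.5, so the floor at 105 binds.
At P = 105: Qd = 112.75, Qs = 569.25.
Surplus = 569.25 − 112.75 = 456.5.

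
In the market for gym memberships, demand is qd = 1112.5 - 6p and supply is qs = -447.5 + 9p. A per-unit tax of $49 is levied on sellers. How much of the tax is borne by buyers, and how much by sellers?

Buyers bear $29.4, sellers bear $19.6

Pre-tax equilibrium: p* = 104, q* = 488.5.
Tax on sellers shifts supply to qs = -447.5 + 9(p − 49) = -888.5 + 9p.
1112.5 - 6p = -888.5 + 9p gives buyer price pb = 133.4; sellers receive ps = 133.4 − 49 = 84.4.
New quantity: q = 1112.5 − 6(133.4) = 312.1.
Buyer burden = 133.4 − 104 = 29.4; seller burden = 104 − 84.4 = 19.6.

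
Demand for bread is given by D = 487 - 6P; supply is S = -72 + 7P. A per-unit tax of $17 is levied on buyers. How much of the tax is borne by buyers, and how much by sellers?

Buyers bear 119/13, sellers bear 102/13

Pre-tax equilibrium: P* = 43, Q* = 229.
Tax on buyers shifts demand to D = 487 − 6(P + 17) = 385 - 6P.
385 - 6P = -72 + 7P gives seller price Ps = 457/13; buyers pay Pb = 457/13 + 17 = 678/13.
New quantity: Q = 487 − 6(678/13) = 2263/13.
Buyer burden = 678/13 − 43 = 119/13; seller burden = 43 − 457/13 = 102/13.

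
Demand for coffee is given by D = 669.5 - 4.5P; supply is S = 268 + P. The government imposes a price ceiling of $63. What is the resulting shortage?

Equilibrium price would be P* = 73, so the ceiling at 63 binds.
At P = 63: D = 669.5 − 4.5(63) = 386, S = 268 + 1(63) = 331.
Shortage = 386 − 331 = 55.

Shortage = 55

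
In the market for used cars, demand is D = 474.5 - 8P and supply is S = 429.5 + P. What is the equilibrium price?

P* = 5

Set D = S: 474.5 - 8P = 429.5 + P.
45 = 9P, so P* = 5.
Q* = 474.5 − 8(5) = 434.5.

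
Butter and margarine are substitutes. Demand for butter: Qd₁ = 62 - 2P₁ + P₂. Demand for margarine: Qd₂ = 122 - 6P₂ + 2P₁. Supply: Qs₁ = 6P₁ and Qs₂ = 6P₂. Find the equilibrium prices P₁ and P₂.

P₁ = 433/47, P₂ = 550/47

Market 1: 62 - 2P₁ + P₂ = 6P₁ → 8P₁ - P₂ = 62.
Market 2: 12P₂ - 2P₁ = 122.
Eliminating P₂: 12×(1) + 1×(2) gives 94P₁ = 866, so P₁ = 433/47.
Back-substitute into (2): P₂ = (122 + 2×433/47) / 12 = 550/47.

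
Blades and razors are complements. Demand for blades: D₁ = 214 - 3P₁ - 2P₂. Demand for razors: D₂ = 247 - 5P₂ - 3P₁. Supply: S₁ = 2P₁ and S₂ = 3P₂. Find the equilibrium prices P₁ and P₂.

Market 1: 214 - 3P₁ - 2P₂ = 2P₁ → 5P₁ + 2P₂ = 214.
Market 2: 8P₂ + 3P₁ = 247.
Eliminating P₂: 8×(1) − 2×(2) gives 34P₁ = 1218, so P₁ = 609/17.
Back-substitute into (2): P₂ = (247 − 3×609/17) / 8 = 593/34.

P₁ = 609/17, P₂ = 593/34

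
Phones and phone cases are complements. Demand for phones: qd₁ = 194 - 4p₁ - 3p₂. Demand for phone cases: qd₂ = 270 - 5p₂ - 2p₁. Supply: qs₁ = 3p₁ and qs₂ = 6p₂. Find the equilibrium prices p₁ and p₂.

Market 1: 194 - 4p₁ - 3p₂ = 3p₁ → 7p₁ + 3p₂ = 194.
Market 2: 11p₂ + 2p₁ = 270.
Eliminating p₂: 11×(1) − 3×(2) gives 71p₁ = 1324, so p₁ = 1324/71.
Back-substitute into (2): p₂ = (270 − 2×1324/71) / 11 = 1502/71.

p₁ = 1324/71, p₂ = 1502/71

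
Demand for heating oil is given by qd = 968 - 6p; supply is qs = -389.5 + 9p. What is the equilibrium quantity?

q* = 425

Set qd = qs: 968 - 6p = -389.5 + 9p.
1357.5 = 15p, so p* = 90.5.
q* = 968 − 6(90.5) = 425.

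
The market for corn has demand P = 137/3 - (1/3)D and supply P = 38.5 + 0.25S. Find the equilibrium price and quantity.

Set the two price expressions equal: 137/3 - (1/3)Q = 38.5 + 0.25Q.
43/6 = (7/12)Q, so Q* = 86/7.
P* = 137/3 − (1/3)(86/7) = 291/7.

P* = 291/7, Q* = 86/7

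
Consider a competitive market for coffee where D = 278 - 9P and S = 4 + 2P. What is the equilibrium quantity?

Set D = S: 278 - 9P = 4 + 2P.
274 = 11P, so P* = 274/11.
Q* = 278 − 9(274/11) = 592/11.

Q* = 592/11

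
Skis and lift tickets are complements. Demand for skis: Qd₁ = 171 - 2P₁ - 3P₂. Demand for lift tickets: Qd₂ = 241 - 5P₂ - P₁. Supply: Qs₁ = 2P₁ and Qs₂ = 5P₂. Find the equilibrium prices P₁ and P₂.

P₁ = 987/37, P₂ = 793/37

Market 1: 171 - 2P₁ - 3P₂ = 2P₁ → 4P₁ + 3P₂ = 171.
Market 2: 10P₂ + P₁ = 241.
Eliminating P₂: 10×(1) − 3×(2) gives 37P₁ = 987, so P₁ = 987/37.
Back-substitute into (2): P₂ = (241 − 1×987/37) / 10 = 793/37.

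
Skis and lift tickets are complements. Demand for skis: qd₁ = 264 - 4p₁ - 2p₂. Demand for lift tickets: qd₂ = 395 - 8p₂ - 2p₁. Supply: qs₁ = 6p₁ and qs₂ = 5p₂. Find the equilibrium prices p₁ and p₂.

p₁ = 1321/63, p₂ = 1711/63

Market 1: 264 - 4p₁ - 2p₂ = 6p₁ → 10p₁ + 2p₂ = 264.
Market 2: 13p₂ + 2p₁ = 395.
Eliminating p₂: 13×(1) − 2×(2) gives 126p₁ = 2642, so p₁ = 1321/63.
Back-substitute into (2): p₂ = (395 − 2×1321/63) / 13 = 1711/63.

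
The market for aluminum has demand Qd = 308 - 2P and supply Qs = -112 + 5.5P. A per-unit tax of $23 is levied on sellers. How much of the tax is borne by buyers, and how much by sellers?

Pre-tax equilibrium: P* = 56, Q* = 196.
Tax on sellers shifts supply to Qs = -112 + 5.5(P − 23) = -238.5 + 5.5P.
308 - 2P = -238.5 + 5.5P gives buyer price Pb = 1093/15; sellers receive Ps = 1093/15 − 23 = 748/15.
New quantity: Q = 308 − 2(1093/15) = 2434/15.
Buyer burden = 1093/15 − 56 = 253/15; seller burden = 56 − 748/15 = 92/15.

Buyers bear 253/15, sellers bear 92/15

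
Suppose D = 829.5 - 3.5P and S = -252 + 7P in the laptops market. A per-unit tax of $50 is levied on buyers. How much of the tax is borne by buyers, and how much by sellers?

Pre-tax equilibrium: P* = 103, Q* = 469.
Tax on buyers shifts demand to D = 829.5 − 3.5(P + 50) = 654.5 - 3.5P.
654.5 - 3.5P = -252 + 7P gives seller price Ps = 259/3; buyers pay Pb = 259/3 + 50 = 409/3.
New quantity: Q = 829.5 − 3.5(409/3) = 1057/3.
Buyer burden = 409/3 − 103 = 100/3; seller burden = 103 − 259/3 = 50/3.

Buyers bear 100/3, sellers bear 50/3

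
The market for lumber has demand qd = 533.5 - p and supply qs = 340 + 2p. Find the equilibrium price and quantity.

Set qd = qs: 533.5 - p = 340 + 2p.
193.5 = 3p, so p* = 64.5.
q* = 533.5 − 1(64.5) = 469.

p* = 64.5, q* = 469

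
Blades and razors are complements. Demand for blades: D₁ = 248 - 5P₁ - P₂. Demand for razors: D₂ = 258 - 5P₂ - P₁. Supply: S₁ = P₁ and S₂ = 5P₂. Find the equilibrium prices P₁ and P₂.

Market 1: 248 - 5P₁ - P₂ = P₁ → 6P₁ + P₂ = 248.
Market 2: 10P₂ + P₁ = 258.
Eliminating P₂: 10×(1) − 1×(2) gives 59P₁ = 2222, so P₁ = 2222/59.
Back-substitute into (2): P₂ = (258 − 1×2222/59) / 10 = 1300/59.

P₁ = 2222/59, P₂ = 1300/59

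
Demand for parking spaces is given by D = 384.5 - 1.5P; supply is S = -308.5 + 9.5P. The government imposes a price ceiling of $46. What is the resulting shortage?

Shortage = 187

Equilibrium price would be P* = 63, so the ceiling at 46 binds.
At P = 46: D = 384.5 − 1.5(46) = 315.5, S = -308.5 + 9.5(46) = 128.5.
Shortage = 315.5 − 128.5 = 187.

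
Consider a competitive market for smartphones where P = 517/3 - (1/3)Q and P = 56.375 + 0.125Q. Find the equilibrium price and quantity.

Set the two price expressions equal: 517/3 - (1/3)Q = 56.375 + 0.125Q.
2783/24 = (11/24)Q, so Q* = 253.
P* = 517/3 − (1/3)(253) = 88.

P* = 88, Q* = 253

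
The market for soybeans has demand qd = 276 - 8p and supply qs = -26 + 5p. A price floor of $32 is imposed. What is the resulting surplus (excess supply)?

Surplus = 114

Equilibrium price would be p* = 302/13, so the floor at 32 binds.
At p = 32: qd = 20, qs = 134.
Surplus = 134 − 20 = 114.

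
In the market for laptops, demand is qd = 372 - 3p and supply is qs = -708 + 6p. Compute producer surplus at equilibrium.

Producer surplus = 12

Equilibrium: 372 - 3p = -708 + 6p gives p* = 120, q* = 12.
Supply starts at p = 118 (where qs = 0).
PS = ½(120 − 118)(12) = 12.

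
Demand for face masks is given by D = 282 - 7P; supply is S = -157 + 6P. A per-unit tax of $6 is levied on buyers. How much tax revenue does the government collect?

Tax revenue = 2046/13

Pre-tax equilibrium: P* = 439/13, Q* = 593/13.
Tax on buyers shifts demand to D = 282 − 7(P + 6) = 240 - 7P.
240 - 7P = -157 + 6P gives seller price Ps = 397/13; buyers pay Pb = 397/13 + 6 = 475/13.
New quantity: Q = 282 − 7(475/13) = 341/13.
Revenue = 6 × 341/13 = 2046/13.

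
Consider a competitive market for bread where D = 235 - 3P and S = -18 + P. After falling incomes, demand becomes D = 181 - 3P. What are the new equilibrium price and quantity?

P' = 49.75, Q' = 31.75

Original equilibrium: P* = 63.25, Q* = 45.25.
New equilibrium: 181 - 3P = -18 + P, so 199 = 4P and P' = 49.75; Q' = 181 − 3(49.75) = 31.75.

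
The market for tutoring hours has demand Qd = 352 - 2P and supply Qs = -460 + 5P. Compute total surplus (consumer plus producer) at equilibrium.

Total surplus = 5040

Equilibrium: 352 - 2P = -460 + 5P gives P* = 116, Q* = 120.
Demand choke price: P = 176; supply starts at P = 92.
CS = ½(176 − 116)(120) = 3600; PS = ½(116 − 92)(120) = 1440.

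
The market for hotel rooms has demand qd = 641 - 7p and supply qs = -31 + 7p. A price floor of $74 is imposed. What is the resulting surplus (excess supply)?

Surplus = 364

Equilibrium price would be p* = 48, so the floor at 74 binds.
At p = 74: qd = 123, qs = 487.
Surplus = 487 − 123 = 364.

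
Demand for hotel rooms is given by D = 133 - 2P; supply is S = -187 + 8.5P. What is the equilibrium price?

P* = 640/21

Set D = S: 133 - 2P = -187 + 8.5P.
320 = 10.5P, so P* = 640/21.
Q* = 133 − 2(640/21) = 1513/21.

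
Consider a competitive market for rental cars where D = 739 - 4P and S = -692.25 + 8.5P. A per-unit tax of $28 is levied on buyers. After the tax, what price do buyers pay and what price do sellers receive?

Buyers pay $133.54, sellers receive $105.54

Pre-tax equilibrium: P* = 114.5, Q* = 281.
Tax on buyers shifts demand to D = 739 − 4(P + 28) = 627 - 4P.
627 - 4P = -692.25 + 8.5P gives seller price Ps = 105.54; buyers pay Pb = 105.54 + 28 = 133.54.
New quantity: Q = 739 − 4(133.54) = 204.84.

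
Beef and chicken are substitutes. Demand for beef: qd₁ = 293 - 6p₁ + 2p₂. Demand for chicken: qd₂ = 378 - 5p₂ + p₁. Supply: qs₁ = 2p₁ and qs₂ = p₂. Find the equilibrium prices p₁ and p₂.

Market 1: 293 - 6p₁ + 2p₂ = 2p₁ → 8p₁ - 2p₂ = 293.
Market 2: 6p₂ - p₁ = 378.
Eliminating p₂: 6×(1) + 2×(2) gives 46p₁ = 2514, so p₁ = 1257/23.
Back-substitute into (2): p₂ = (378 + 1×1257/23) / 6 = 3317/46.

p₁ = 1257/23, p₂ = 3317/46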